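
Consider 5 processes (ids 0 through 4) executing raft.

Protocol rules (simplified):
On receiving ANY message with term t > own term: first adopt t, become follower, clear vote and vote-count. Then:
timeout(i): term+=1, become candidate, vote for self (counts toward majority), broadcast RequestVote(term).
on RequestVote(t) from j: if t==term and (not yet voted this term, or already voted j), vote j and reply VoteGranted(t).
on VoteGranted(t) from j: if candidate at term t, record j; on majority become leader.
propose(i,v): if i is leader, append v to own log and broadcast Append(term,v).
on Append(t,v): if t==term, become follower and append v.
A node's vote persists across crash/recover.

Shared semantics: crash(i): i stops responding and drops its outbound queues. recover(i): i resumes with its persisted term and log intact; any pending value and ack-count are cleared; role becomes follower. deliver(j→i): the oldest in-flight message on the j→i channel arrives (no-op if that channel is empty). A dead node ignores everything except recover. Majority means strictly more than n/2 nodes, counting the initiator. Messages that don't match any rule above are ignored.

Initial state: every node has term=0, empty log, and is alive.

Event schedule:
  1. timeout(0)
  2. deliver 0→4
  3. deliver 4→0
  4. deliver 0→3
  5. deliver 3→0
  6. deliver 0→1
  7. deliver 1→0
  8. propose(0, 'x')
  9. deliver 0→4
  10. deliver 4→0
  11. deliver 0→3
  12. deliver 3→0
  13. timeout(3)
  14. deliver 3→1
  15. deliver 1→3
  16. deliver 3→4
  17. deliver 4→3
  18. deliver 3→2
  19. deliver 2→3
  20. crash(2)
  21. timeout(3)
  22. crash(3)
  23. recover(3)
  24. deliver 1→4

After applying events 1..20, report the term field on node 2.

2

1. timeout(0):  <0:cand t1 ->
2. deliver 0→4:  <4:foll t1 ->
3. deliver 4→0:  nop
4. deliver 0→3:  <3:foll t1 ->
5. deliver 3→0:  <0:lead t1 ->
6. deliver 0→1:  <1:foll t1 ->
7. deliver 1→0:  nop
8. propose(0,'x'):  <0:lead t1 x>
9. deliver 0→4:  <4:foll t1 x>
10. deliver 4→0:  nop
11. deliver 0→3:  <3:foll t1 x>
12. deliver 3→0:  nop
13. timeout(3):  <3:cand t2 x>
14. deliver 3→1:  <1:foll t2 ->
15. deliver 1→3:  nop
16. deliver 3→4:  <4:foll t2 x>
17. deliver 4→3:  <3:lead t2 x>
18. deliver 3→2:  <2:foll t2 ->
19. deliver 2→3:  nop
20. crash(2):  <2:✗foll t2 ->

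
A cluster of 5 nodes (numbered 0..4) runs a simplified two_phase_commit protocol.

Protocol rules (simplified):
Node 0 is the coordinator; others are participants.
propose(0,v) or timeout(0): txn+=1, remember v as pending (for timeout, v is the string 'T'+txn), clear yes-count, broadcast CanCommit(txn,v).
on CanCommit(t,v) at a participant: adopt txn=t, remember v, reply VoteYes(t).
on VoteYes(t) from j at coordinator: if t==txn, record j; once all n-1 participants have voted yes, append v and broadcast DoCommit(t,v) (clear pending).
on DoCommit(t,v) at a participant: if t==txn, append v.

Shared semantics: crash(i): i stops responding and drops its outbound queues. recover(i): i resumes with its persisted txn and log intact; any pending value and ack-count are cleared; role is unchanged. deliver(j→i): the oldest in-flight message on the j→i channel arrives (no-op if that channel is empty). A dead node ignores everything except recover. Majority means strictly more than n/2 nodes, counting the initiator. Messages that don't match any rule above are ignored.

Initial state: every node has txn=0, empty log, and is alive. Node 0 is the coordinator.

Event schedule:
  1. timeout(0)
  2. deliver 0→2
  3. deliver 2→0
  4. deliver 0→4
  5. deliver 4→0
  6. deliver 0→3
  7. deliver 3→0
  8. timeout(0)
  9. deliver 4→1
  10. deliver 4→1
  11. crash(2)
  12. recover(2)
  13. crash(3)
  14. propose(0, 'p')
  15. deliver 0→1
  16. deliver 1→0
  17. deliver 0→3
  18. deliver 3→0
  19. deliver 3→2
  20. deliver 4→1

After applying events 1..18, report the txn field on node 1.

1

step 1 timeout(0): 0={coor,t=1,log=-}
step 2 deliver 0→2: 2={part,t=1,log=-}
step 3 deliver 2→0: —
step 4 deliver 0→4: 4={part,t=1,log=-}
step 5 deliver 4→0: —
step 6 deliver 0→3: 3={part,t=1,log=-}
step 7 deliver 3→0: —
step 8 timeout(0): 0={coor,t=2,log=-}
step 9 deliver 4→1: —
step 10 deliver 4→1: —
step 11 crash(2): 2={✗part,t=1,log=-}
step 12 recover(2): 2={part,t=1,log=-}
step 13 crash(3): 3={✗part,t=1,log=-}
step 14 propose(0,'p'): 0={coor,t=3,log=-}
step 15 deliver 0→1: 1={part,t=1,log=-}
step 16 deliver 1→0: —
step 17 deliver 0→3: —
step 18 deliver 3→0: —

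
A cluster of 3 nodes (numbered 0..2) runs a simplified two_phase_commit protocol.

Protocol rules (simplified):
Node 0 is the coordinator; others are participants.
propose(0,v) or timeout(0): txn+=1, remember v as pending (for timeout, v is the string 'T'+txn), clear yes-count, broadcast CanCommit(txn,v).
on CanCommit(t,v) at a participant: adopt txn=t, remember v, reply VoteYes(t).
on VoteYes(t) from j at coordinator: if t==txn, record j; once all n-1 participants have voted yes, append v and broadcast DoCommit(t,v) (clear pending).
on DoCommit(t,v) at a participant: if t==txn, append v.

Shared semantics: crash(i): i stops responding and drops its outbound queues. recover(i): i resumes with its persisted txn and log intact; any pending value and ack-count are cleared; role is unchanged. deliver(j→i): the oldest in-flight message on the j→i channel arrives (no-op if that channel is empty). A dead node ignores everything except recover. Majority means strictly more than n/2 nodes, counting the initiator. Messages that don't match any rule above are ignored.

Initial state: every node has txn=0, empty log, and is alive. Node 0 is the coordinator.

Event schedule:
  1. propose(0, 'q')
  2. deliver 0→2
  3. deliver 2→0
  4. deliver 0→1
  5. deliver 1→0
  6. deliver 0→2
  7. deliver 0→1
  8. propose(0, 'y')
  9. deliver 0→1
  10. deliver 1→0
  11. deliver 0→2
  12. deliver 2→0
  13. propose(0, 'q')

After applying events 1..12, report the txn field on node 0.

2

1. propose(0,'q'):  <0:coor t1 ->
2. deliver 0→2:  <2:part t1 ->
3. deliver 2→0:  nop
4. deliver 0→1:  <1:part t1 ->
5. deliver 1→0:  <0:coor t1 q>
6. deliver 0→2:  <2:part t1 q>
7. deliver 0→1:  <1:part t1 q>
8. propose(0,'y'):  <0:coor t2 q>
9. deliver 0→1:  <1:part t2 q>
10. deliver 1→0:  nop
11. deliver 0→2:  <2:part t2 q>
12. deliver 2→0:  <0:coor t2 q,y>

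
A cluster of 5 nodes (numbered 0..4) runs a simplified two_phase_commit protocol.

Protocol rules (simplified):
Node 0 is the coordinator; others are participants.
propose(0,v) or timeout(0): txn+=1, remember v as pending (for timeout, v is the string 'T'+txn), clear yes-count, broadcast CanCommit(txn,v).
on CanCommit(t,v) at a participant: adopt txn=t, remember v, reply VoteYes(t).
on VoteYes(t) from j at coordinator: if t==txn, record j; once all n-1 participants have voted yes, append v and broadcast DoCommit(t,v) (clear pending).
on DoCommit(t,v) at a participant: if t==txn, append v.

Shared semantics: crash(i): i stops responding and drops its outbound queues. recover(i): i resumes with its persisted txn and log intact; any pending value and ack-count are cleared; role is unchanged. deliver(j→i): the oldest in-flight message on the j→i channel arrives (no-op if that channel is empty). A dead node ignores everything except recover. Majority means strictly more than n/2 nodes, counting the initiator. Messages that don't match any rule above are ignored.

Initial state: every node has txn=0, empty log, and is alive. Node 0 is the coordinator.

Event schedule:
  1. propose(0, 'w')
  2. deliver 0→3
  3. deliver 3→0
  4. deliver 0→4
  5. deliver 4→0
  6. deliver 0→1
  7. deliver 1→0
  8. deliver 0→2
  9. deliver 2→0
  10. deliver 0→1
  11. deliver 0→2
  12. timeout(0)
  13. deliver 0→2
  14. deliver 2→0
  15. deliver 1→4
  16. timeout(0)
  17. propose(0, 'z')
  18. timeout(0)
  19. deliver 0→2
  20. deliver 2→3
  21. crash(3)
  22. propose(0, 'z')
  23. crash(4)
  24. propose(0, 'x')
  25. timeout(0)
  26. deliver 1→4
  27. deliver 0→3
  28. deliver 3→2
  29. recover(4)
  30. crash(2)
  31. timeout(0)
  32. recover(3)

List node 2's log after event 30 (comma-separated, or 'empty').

[1] propose(0,'w') → N0(coor t1 [-])
[2] deliver 0→3 → N3(part t1 [-])
[3] deliver 3→0 → ∅
[4] deliver 0→4 → N4(part t1 [-])
[5] deliver 4→0 → ∅
[6] deliver 0→1 → N1(part t1 [-])
[7] deliver 1→0 → ∅
[8] deliver 0→2 → N2(part t1 [-])
[9] deliver 2→0 → N0(coor t1 [w])
[10] deliver 0→1 → N1(part t1 [w])
[11] deliver 0→2 → N2(part t1 [w])
[12] timeout(0) → N0(coor t2 [w])
[13] deliver 0→2 → N2(part t2 [w])
[14] deliver 2→0 → ∅
[15] deliver 1→4 → ∅
[16] timeout(0) → N0(coor t3 [w])
[17] propose(0,'z') → N0(coor t4 [w])
[18] timeout(0) → N0(coor t5 [w])
[19] deliver 0→2 → N2(part t3 [w])
[20] deliver 2→3 → ∅
[21] crash(3) → N3(✗part t1 [-])
[22] propose(0,'z') → N0(coor t6 [w])
[23] crash(4) → N4(✗part t1 [-])
[24] propose(0,'x') → N0(coor t7 [w])
[25] timeout(0) → N0(coor t8 [w])
[26] deliver 1→4 → ∅
[27] deliver 0→3 → ∅
[28] deliver 3→2 → ∅
[29] recover(4) → N4(part t1 [-])
[30] crash(2) → N2(✗part t3 [w])

w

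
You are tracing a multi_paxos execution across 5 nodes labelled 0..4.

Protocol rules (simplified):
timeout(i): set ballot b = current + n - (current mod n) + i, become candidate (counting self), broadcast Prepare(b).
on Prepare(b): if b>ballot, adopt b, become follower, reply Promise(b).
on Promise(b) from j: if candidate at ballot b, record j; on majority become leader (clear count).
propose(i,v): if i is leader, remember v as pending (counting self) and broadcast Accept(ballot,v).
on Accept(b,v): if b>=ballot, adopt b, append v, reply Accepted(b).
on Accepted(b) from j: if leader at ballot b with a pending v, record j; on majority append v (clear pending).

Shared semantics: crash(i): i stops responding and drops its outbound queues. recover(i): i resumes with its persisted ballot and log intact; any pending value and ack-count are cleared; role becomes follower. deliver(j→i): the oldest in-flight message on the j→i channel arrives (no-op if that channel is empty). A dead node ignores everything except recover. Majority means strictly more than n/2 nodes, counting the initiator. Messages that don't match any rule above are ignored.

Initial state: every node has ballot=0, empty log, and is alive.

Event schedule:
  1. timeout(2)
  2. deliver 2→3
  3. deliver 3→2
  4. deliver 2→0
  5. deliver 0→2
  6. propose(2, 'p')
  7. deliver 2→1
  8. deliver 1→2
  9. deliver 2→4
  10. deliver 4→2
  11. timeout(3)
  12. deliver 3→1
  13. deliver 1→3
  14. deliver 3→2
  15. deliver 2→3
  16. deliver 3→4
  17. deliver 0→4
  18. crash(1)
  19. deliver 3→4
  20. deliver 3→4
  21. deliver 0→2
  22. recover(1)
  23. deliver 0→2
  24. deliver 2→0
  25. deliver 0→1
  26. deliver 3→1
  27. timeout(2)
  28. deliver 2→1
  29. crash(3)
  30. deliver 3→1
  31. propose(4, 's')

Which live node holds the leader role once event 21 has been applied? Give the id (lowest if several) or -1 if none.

-1

after 1 — timeout(2): n2:cand/b7/[-]
after 2 — deliver 2→3: n3:foll/b7/[-]
after 3 — deliver 3→2: ·
after 4 — deliver 2→0: n0:foll/b7/[-]
after 5 — deliver 0→2: n2:lead/b7/[-]
after 6 — propose(2,'p'): ·
after 7 — deliver 2→1: n1:foll/b7/[-]
after 8 — deliver 1→2: ·
after 9 — deliver 2→4: n4:foll/b7/[-]
after 10 — deliver 4→2: ·
after 11 — timeout(3): n3:cand/b13/[-]
after 12 — deliver 3→1: n1:foll/b13/[-]
after 13 — deliver 1→3: ·
after 14 — deliver 3→2: n2:foll/b13/[-]
after 15 — deliver 2→3: ·
after 16 — deliver 3→4: n4:foll/b13/[-]
after 17 — deliver 0→4: ·
after 18 — crash(1): n1:✗foll/b13/[-]
after 19 — deliver 3→4: ·
after 20 — deliver 3→4: ·
after 21 — deliver 0→2: ·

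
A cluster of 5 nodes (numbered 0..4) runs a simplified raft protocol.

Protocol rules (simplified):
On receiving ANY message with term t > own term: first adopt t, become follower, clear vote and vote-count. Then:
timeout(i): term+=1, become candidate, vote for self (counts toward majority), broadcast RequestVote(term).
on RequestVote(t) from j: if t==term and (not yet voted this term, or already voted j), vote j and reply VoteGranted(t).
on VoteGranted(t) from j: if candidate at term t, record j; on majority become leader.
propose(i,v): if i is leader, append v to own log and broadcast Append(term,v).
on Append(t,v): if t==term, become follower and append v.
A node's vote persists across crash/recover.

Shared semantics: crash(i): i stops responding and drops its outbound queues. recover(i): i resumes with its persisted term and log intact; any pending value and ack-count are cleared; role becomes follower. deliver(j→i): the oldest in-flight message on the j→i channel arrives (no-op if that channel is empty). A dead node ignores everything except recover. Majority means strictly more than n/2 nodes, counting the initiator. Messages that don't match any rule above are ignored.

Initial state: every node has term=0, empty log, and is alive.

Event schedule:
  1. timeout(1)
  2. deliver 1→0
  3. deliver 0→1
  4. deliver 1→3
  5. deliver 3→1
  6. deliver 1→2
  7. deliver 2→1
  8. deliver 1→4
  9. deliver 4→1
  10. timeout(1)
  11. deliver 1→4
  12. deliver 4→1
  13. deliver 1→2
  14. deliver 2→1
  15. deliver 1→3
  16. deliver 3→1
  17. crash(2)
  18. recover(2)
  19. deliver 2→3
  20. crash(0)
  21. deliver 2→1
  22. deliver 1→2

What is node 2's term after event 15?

e1 timeout(1): 1[cand,t=1,-]
e2 deliver 1→0: 0[foll,t=1,-]
e3 deliver 0→1: ·
e4 deliver 1→3: 3[foll,t=1,-]
e5 deliver 3→1: 1[lead,t=1,-]
e6 deliver 1→2: 2[foll,t=1,-]
e7 deliver 2→1: ·
e8 deliver 1→4: 4[foll,t=1,-]
e9 deliver 4→1: ·
e10 timeout(1): 1[cand,t=2,-]
e11 deliver 1→4: 4[foll,t=2,-]
e12 deliver 4→1: ·
e13 deliver 1→2: 2[foll,t=2,-]
e14 deliver 2→1: 1[lead,t=2,-]
e15 deliver 1→3: 3[foll,t=2,-]

2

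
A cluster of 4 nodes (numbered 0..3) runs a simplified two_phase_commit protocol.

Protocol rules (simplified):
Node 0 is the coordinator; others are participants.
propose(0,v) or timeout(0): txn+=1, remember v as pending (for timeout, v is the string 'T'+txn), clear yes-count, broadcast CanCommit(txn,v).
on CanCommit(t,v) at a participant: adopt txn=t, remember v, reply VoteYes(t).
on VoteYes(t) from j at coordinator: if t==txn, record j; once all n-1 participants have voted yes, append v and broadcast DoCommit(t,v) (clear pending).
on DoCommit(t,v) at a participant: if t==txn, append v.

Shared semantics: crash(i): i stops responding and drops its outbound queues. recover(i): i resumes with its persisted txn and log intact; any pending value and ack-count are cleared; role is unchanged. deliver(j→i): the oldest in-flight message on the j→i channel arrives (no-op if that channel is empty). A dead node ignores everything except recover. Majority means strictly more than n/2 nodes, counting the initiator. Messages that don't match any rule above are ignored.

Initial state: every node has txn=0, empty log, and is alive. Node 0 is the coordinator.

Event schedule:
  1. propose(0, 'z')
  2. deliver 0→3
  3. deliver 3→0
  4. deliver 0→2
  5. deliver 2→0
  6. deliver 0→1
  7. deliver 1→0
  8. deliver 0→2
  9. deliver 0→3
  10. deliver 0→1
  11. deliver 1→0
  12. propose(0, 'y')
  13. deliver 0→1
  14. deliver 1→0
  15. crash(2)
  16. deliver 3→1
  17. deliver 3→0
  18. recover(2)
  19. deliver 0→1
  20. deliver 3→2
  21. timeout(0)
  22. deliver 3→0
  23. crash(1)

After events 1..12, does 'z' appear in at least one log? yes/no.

e1 propose(0,'z'): 0[coor,t=1,-]
e2 deliver 0→3: 3[part,t=1,-]
e3 deliver 3→0: ·
e4 deliver 0→2: 2[part,t=1,-]
e5 deliver 2→0: ·
e6 deliver 0→1: 1[part,t=1,-]
e7 deliver 1→0: 0[coor,t=1,z]
e8 deliver 0→2: 2[part,t=1,z]
e9 deliver 0→3: 3[part,t=1,z]
e10 deliver 0→1: 1[part,t=1,z]
e11 deliver 1→0: ·
e12 propose(0,'y'): 0[coor,t=2,z]

yes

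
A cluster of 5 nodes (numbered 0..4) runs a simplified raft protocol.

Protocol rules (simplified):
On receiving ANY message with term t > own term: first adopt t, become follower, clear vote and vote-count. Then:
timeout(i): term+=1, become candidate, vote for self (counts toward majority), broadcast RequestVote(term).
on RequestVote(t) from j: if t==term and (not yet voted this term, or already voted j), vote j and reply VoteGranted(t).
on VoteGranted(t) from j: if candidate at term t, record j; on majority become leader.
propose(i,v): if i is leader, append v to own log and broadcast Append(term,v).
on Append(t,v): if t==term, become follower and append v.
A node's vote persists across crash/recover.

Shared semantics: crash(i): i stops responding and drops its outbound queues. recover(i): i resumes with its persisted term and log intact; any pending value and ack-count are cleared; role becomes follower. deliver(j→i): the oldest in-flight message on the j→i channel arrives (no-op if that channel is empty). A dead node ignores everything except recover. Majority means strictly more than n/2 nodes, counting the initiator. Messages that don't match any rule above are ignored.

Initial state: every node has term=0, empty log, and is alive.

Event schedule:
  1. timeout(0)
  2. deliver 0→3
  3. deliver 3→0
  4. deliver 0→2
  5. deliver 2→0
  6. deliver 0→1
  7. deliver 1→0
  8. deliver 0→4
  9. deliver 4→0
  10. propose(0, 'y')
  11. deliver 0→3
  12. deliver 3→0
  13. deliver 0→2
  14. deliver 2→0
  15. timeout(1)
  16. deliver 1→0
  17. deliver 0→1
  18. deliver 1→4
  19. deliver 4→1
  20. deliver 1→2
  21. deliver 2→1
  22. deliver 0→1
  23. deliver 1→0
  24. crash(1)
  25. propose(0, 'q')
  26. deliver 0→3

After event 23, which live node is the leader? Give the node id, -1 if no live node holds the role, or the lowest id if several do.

1

step 1 timeout(0): 0={cand,t=1,log=-}
step 2 deliver 0→3: 3={foll,t=1,log=-}
step 3 deliver 3→0: —
step 4 deliver 0→2: 2={foll,t=1,log=-}
step 5 deliver 2→0: 0={lead,t=1,log=-}
step 6 deliver 0→1: 1={foll,t=1,log=-}
step 7 deliver 1→0: —
step 8 deliver 0→4: 4={foll,t=1,log=-}
step 9 deliver 4→0: —
step 10 propose(0,'y'): 0={lead,t=1,log=y}
step 11 deliver 0→3: 3={foll,t=1,log=y}
step 12 deliver 3→0: —
step 13 deliver 0→2: 2={foll,t=1,log=y}
step 14 deliver 2→0: —
step 15 timeout(1): 1={cand,t=2,log=-}
step 16 deliver 1→0: 0={foll,t=2,log=y}
step 17 deliver 0→1: —
step 18 deliver 1→4: 4={foll,t=2,log=-}
step 19 deliver 4→1: —
step 20 deliver 1→2: 2={foll,t=2,log=y}
step 21 deliver 2→1: 1={lead,t=2,log=-}
step 22 deliver 0→1: —
step 23 deliver 1→0: —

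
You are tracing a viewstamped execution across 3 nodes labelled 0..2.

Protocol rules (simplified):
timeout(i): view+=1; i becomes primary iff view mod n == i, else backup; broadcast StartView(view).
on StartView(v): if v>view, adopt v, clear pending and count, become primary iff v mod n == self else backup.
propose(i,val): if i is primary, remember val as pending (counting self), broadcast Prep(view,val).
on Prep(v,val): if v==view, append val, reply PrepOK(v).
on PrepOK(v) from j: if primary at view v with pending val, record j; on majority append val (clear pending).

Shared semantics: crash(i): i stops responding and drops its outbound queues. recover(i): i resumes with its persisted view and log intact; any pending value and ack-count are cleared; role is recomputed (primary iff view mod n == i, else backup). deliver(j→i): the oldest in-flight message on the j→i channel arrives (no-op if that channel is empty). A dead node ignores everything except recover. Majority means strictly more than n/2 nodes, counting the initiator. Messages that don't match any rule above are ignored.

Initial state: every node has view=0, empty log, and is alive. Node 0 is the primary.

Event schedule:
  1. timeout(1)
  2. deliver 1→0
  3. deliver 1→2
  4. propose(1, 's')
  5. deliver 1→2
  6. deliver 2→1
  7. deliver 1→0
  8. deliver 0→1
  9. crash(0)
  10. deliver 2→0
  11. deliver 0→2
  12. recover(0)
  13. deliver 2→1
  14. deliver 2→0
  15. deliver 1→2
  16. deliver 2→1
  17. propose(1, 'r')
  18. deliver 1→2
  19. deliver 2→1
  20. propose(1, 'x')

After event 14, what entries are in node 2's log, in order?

[1] timeout(1) → N1(prim v1 [-])
[2] deliver 1→0 → N0(back v1 [-])
[3] deliver 1→2 → N2(back v1 [-])
[4] propose(1,'s') → ∅
[5] deliver 1→2 → N2(back v1 [s])
[6] deliver 2→1 → N1(prim v1 [s])
[7] deliver 1→0 → N0(back v1 [s])
[8] deliver 0→1 → ∅
[9] crash(0) → N0(✗back v1 [s])
[10] deliver 2→0 → ∅
[11] deliver 0→2 → ∅
[12] recover(0) → N0(back v1 [s])
[13] deliver 2→1 → ∅
[14] deliver 2→0 → ∅

s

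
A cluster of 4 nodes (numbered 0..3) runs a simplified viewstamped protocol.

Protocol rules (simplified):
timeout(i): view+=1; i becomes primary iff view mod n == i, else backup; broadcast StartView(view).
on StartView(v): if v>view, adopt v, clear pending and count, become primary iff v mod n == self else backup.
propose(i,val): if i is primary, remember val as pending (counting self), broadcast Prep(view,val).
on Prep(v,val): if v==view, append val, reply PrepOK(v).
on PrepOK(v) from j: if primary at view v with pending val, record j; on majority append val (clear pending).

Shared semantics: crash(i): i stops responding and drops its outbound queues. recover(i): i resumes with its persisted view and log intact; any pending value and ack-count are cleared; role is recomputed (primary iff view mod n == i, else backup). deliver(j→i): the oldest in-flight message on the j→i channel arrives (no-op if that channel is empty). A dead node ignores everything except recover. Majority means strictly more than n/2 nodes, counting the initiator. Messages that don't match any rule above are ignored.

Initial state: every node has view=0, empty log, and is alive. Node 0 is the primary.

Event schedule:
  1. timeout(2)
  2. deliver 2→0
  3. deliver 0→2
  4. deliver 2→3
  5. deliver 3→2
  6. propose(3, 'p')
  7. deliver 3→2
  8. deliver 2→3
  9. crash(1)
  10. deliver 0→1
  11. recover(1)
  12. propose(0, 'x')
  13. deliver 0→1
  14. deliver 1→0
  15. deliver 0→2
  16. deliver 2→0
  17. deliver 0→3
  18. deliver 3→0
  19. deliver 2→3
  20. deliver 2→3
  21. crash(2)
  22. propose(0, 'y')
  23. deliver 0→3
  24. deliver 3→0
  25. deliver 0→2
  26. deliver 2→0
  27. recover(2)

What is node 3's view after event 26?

1

after 1 — timeout(2): n2:back/v1/[-]
after 2 — deliver 2→0: n0:back/v1/[-]
after 3 — deliver 0→2: ·
after 4 — deliver 2→3: n3:back/v1/[-]
after 5 — deliver 3→2: ·
after 6 — propose(3,'p'): ·
after 7 — deliver 3→2: ·
after 8 — deliver 2→3: ·
after 9 — crash(1): n1:✗back/v0/[-]
after 10 — deliver 0→1: ·
after 11 — recover(1): n1:back/v0/[-]
after 12 — propose(0,'x'): ·
after 13 — deliver 0→1: ·
after 14 — deliver 1→0: ·
after 15 — deliver 0→2: ·
after 16 — deliver 2→0: ·
after 17 — deliver 0→3: ·
after 18 — deliver 3→0: ·
after 19 — deliver 2→3: ·
after 20 — deliver 2→3: ·
after 21 — crash(2): n2:✗back/v1/[-]
after 22 — propose(0,'y'): ·
after 23 — deliver 0→3: ·
after 24 — deliver 3→0: ·
after 25 — deliver 0→2: ·
after 26 — deliver 2→0: ·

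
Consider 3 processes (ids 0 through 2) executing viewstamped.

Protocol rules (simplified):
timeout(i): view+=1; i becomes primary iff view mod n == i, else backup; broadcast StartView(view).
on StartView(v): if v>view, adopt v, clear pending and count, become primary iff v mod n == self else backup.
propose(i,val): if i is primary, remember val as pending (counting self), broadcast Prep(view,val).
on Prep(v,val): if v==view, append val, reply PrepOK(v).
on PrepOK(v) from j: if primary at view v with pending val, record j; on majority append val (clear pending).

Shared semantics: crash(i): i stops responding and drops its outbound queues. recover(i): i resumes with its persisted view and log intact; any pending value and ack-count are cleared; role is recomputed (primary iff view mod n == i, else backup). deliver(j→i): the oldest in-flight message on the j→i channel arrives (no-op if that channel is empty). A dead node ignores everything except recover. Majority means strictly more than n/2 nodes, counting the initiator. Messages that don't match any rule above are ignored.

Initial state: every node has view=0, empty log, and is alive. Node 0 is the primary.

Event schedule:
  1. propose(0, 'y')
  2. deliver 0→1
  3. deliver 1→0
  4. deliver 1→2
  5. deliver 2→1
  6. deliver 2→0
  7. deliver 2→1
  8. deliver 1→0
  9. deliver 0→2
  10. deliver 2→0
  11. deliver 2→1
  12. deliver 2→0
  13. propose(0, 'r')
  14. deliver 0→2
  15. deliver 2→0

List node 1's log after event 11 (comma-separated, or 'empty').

e1 propose(0,'y'): ·
e2 deliver 0→1: 1[back,v=0,y]
e3 deliver 1→0: 0[prim,v=0,y]
e4 deliver 1→2: ·
e5 deliver 2→1: ·
e6 deliver 2→0: ·
e7 deliver 2→1: ·
e8 deliver 1→0: ·
e9 deliver 0→2: 2[back,v=0,y]
e10 deliver 2→0: ·
e11 deliver 2→1: ·

y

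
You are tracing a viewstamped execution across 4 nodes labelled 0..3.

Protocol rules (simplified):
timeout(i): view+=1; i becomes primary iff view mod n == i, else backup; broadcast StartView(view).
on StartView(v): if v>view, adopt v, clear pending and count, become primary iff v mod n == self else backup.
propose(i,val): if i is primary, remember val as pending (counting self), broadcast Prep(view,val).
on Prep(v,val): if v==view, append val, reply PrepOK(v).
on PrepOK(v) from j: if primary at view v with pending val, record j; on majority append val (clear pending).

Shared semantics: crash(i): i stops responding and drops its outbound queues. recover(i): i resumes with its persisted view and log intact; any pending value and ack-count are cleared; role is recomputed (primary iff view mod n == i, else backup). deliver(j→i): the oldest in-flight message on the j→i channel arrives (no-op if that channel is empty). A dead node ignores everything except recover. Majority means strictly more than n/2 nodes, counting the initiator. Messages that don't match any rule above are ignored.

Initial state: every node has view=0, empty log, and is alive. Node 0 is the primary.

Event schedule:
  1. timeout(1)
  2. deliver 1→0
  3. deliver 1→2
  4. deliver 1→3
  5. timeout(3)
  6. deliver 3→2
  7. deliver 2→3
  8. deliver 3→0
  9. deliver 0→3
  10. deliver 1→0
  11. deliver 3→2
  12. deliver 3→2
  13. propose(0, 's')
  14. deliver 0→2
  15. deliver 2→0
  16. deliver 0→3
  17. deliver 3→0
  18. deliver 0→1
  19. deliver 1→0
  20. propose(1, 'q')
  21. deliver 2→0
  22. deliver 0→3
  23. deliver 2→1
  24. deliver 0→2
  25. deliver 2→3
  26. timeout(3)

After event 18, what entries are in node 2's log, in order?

empty

e1 timeout(1): 1[prim,v=1,-]
e2 deliver 1→0: 0[back,v=1,-]
e3 deliver 1→2: 2[back,v=1,-]
e4 deliver 1→3: 3[back,v=1,-]
e5 timeout(3): 3[back,v=2,-]
e6 deliver 3→2: 2[prim,v=2,-]
e7 deliver 2→3: ·
e8 deliver 3→0: 0[back,v=2,-]
e9 deliver 0→3: ·
e10 deliver 1→0: ·
e11 deliver 3→2: ·
e12 deliver 3→2: ·
e13 propose(0,'s'): ·
e14 deliver 0→2: ·
e15 deliver 2→0: ·
e16 deliver 0→3: ·
e17 deliver 3→0: ·
e18 deliver 0→1: ·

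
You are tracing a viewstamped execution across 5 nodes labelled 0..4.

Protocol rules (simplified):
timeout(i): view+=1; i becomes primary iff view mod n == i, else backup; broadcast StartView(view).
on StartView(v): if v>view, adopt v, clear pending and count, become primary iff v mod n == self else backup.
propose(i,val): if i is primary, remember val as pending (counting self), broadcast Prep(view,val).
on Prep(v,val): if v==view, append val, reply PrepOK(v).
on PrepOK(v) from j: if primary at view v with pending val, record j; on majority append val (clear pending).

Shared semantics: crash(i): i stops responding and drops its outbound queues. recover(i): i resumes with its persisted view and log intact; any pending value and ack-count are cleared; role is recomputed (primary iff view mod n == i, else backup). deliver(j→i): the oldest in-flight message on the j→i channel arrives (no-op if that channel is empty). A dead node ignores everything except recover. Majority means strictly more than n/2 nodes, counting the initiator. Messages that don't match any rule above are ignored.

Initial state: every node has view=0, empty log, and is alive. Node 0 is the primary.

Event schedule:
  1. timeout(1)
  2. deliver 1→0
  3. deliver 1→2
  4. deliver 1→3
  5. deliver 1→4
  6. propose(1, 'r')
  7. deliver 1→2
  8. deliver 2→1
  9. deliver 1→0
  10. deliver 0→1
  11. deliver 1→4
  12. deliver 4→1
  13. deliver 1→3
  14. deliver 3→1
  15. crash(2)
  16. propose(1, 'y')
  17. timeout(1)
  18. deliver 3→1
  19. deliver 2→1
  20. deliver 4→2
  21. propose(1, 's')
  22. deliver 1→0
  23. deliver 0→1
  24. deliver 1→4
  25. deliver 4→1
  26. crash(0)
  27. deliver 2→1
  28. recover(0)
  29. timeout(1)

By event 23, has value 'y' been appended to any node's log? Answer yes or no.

yes

after 1 — timeout(1): n1:prim/v1/[-]
after 2 — deliver 1→0: n0:back/v1/[-]
after 3 — deliver 1→2: n2:back/v1/[-]
after 4 — deliver 1→3: n3:back/v1/[-]
after 5 — deliver 1→4: n4:back/v1/[-]
after 6 — propose(1,'r'): ·
after 7 — deliver 1→2: n2:back/v1/[r]
after 8 — deliver 2→1: ·
after 9 — deliver 1→0: n0:back/v1/[r]
after 10 — deliver 0→1: n1:prim/v1/[r]
after 11 — deliver 1→4: n4:back/v1/[r]
after 12 — deliver 4→1: ·
after 13 — deliver 1→3: n3:back/v1/[r]
after 14 — deliver 3→1: ·
after 15 — crash(2): n2:✗back/v1/[r]
after 16 — propose(1,'y'): ·
after 17 — timeout(1): n1:back/v2/[r]
after 18 — deliver 3→1: ·
after 19 — deliver 2→1: ·
after 20 — deliver 4→2: ·
after 21 — propose(1,'s'): ·
after 22 — deliver 1→0: n0:back/v1/[r,y]
after 23 — deliver 0→1: ·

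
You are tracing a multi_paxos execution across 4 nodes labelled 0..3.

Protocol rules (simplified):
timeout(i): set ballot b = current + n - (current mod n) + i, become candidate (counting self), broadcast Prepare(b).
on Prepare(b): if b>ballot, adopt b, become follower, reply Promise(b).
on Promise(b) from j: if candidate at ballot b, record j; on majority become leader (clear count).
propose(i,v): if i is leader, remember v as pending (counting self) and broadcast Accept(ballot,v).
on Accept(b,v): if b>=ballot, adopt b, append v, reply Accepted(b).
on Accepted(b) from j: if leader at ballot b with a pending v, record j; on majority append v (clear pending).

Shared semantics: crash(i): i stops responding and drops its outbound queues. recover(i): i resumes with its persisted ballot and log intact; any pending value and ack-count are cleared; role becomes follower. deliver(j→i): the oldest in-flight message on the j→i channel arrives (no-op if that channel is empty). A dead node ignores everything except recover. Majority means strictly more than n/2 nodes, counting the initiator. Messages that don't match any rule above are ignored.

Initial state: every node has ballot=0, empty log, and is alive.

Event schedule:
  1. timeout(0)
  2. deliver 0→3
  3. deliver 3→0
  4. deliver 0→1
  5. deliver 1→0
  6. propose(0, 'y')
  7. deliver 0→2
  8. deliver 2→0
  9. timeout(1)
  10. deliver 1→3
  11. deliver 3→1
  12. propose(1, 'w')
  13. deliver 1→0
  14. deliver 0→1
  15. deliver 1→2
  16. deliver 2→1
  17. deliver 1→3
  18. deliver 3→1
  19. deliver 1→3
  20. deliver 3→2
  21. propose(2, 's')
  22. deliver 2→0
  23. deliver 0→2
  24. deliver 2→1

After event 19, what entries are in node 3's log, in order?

empty

step 1 timeout(0): 0={cand,b=4,log=-}
step 2 deliver 0→3: 3={foll,b=4,log=-}
step 3 deliver 3→0: —
step 4 deliver 0→1: 1={foll,b=4,log=-}
step 5 deliver 1→0: 0={lead,b=4,log=-}
step 6 propose(0,'y'): —
step 7 deliver 0→2: 2={foll,b=4,log=-}
step 8 deliver 2→0: —
step 9 timeout(1): 1={cand,b=9,log=-}
step 10 deliver 1→3: 3={foll,b=9,log=-}
step 11 deliver 3→1: —
step 12 propose(1,'w'): —
step 13 deliver 1→0: 0={foll,b=9,log=-}
step 14 deliver 0→1: —
step 15 deliver 1→2: 2={foll,b=9,log=-}
step 16 deliver 2→1: 1={lead,b=9,log=-}
step 17 deliver 1→3: —
step 18 deliver 3→1: —
step 19 deliver 1→3: —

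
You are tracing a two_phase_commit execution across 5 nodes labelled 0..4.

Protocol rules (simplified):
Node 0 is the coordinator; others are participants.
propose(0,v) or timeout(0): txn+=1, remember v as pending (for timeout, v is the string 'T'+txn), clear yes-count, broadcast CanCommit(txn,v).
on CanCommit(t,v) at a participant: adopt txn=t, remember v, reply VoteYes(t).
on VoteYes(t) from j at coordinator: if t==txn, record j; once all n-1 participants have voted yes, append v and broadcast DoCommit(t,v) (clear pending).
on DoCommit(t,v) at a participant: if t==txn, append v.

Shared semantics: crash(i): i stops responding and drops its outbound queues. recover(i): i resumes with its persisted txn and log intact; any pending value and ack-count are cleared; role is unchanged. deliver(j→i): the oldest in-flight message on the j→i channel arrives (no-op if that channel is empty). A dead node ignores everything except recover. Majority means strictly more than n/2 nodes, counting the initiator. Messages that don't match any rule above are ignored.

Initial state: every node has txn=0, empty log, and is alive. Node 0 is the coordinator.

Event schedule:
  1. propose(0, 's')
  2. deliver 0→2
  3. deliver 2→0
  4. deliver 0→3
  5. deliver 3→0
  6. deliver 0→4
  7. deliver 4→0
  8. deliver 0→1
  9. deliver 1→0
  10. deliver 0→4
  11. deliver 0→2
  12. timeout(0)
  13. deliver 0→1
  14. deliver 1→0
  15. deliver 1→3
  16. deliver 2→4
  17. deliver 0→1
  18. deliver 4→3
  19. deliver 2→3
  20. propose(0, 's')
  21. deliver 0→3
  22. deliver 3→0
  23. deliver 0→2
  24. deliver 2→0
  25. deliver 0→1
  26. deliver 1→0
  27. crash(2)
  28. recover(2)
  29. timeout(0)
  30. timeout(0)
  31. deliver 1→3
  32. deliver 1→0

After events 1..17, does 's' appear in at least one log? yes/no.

e1 propose(0,'s'): 0[coor,t=1,-]
e2 deliver 0→2: 2[part,t=1,-]
e3 deliver 2→0: ·
e4 deliver 0→3: 3[part,t=1,-]
e5 deliver 3→0: ·
e6 deliver 0→4: 4[part,t=1,-]
e7 deliver 4→0: ·
e8 deliver 0→1: 1[part,t=1,-]
e9 deliver 1→0: 0[coor,t=1,s]
e10 deliver 0→4: 4[part,t=1,s]
e11 deliver 0→2: 2[part,t=1,s]
e12 timeout(0): 0[coor,t=2,s]
e13 deliver 0→1: 1[part,t=1,s]
e14 deliver 1→0: ·
e15 deliver 1→3: ·
e16 deliver 2→4: ·
e17 deliver 0→1: 1[part,t=2,s]

yes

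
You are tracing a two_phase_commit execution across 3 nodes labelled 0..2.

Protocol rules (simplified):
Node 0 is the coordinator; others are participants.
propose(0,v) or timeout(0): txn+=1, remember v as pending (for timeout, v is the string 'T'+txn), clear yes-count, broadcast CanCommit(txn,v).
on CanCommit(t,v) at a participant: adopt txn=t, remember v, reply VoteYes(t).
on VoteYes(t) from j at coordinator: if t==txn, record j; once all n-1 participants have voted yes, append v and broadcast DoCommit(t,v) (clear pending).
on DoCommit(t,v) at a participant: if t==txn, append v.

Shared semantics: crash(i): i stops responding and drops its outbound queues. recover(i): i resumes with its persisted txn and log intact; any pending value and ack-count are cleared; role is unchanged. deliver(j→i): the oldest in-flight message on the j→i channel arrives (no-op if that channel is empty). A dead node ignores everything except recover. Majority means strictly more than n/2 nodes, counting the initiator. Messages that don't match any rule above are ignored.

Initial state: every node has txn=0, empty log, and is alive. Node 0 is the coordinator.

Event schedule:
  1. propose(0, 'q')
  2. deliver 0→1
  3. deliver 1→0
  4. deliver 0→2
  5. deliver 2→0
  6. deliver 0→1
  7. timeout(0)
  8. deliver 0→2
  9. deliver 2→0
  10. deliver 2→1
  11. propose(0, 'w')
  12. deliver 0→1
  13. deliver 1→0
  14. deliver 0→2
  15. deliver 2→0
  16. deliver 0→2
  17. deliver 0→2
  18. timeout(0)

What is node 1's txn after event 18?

1. propose(0,'q'):  <0:coor t1 ->
2. deliver 0→1:  <1:part t1 ->
3. deliver 1→0:  nop
4. deliver 0→2:  <2:part t1 ->
5. deliver 2→0:  <0:coor t1 q>
6. deliver 0→1:  <1:part t1 q>
7. timeout(0):  <0:coor t2 q>
8. deliver 0→2:  <2:part t1 q>
9. deliver 2→0:  nop
10. deliver 2→1:  nop
11. propose(0,'w'):  <0:coor t3 q>
12. deliver 0→1:  <1:part t2 q>
13. deliver 1→0:  nop
14. deliver 0→2:  <2:part t2 q>
15. deliver 2→0:  nop
16. deliver 0→2:  <2:part t3 q>
17. deliver 0→2:  nop
18. timeout(0):  <0:coor t4 q>

2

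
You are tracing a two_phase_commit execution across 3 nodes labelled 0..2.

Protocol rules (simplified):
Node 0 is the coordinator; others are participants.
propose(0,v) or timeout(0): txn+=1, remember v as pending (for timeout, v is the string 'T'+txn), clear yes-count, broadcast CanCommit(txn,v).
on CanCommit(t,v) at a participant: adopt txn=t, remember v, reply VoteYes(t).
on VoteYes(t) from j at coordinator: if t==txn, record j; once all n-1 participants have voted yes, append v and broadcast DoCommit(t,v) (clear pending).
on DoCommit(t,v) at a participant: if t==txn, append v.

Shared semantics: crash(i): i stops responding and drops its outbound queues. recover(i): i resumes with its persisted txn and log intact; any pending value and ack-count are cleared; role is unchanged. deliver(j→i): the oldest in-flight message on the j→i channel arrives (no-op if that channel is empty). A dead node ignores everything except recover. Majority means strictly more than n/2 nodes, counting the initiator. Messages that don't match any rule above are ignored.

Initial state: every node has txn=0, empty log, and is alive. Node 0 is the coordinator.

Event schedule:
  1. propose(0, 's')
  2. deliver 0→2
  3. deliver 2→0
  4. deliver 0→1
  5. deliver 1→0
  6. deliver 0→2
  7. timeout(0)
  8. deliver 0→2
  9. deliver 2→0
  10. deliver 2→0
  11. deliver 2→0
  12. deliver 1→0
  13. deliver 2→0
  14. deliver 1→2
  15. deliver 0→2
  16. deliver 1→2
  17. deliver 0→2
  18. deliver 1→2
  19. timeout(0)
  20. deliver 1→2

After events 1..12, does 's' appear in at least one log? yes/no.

step 1 propose(0,'s'): 0={coor,t=1,log=-}
step 2 deliver 0→2: 2={part,t=1,log=-}
step 3 deliver 2→0: —
step 4 deliver 0→1: 1={part,t=1,log=-}
step 5 deliver 1→0: 0={coor,t=1,log=s}
step 6 deliver 0→2: 2={part,t=1,log=s}
step 7 timeout(0): 0={coor,t=2,log=s}
step 8 deliver 0→2: 2={part,t=2,log=s}
step 9 deliver 2→0: —
step 10 deliver 2→0: —
step 11 deliver 2→0: —
step 12 deliver 1→0: —

yes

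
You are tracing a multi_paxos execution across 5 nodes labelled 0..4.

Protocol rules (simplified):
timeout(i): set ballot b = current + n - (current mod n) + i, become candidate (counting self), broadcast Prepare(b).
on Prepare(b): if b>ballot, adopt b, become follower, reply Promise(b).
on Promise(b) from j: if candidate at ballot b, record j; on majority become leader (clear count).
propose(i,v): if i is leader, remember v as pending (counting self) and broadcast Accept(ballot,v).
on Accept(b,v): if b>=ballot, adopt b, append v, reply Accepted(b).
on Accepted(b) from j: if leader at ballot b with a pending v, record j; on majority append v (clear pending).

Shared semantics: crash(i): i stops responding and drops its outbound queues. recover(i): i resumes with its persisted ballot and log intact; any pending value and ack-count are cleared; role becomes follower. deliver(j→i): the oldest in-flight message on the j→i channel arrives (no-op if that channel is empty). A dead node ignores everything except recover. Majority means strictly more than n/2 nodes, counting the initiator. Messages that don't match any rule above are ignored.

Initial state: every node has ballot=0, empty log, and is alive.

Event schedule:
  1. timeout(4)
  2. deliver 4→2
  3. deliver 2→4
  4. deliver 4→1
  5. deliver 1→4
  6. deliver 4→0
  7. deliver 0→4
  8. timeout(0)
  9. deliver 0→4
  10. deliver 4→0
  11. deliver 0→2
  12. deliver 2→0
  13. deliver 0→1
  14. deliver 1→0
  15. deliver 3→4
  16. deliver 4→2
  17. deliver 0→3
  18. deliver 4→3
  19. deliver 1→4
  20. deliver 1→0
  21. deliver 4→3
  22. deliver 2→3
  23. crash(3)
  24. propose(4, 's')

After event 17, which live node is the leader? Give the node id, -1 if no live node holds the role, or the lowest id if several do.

e1 timeout(4): 4[cand,b=9,-]
e2 deliver 4→2: 2[foll,b=9,-]
e3 deliver 2→4: ·
e4 deliver 4→1: 1[foll,b=9,-]
e5 deliver 1→4: 4[lead,b=9,-]
e6 deliver 4→0: 0[foll,b=9,-]
e7 deliver 0→4: ·
e8 timeout(0): 0[cand,b=10,-]
e9 deliver 0→4: 4[foll,b=10,-]
e10 deliver 4→0: ·
e11 deliver 0→2: 2[foll,b=10,-]
e12 deliver 2→0: 0[lead,b=10,-]
e13 deliver 0→1: 1[foll,b=10,-]
e14 deliver 1→0: ·
e15 deliver 3→4: ·
e16 deliver 4→2: ·
e17 deliver 0→3: 3[foll,b=10,-]

0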